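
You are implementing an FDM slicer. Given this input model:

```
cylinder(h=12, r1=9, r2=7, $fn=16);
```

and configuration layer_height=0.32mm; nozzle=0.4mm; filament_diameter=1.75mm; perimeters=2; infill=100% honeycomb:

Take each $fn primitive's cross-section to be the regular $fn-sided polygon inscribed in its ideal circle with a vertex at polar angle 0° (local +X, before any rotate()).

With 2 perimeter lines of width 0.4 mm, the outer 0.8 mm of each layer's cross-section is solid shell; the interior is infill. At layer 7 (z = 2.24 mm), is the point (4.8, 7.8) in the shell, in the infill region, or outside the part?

outside

At z = 2.24 mm: the cone contributes a regular 16-gon of circumradius 8.627 (interpolated between r1=9 and r2=7 at t=0.187). Overall, the cross-section is a single solid region. The nearest boundary edge runs (6.10, 6.10)→(3.30, 7.97); distance from the point to it = 0.69 mm. The point is not inside any of the regions above, so it lies outside the cross-section (0.69 mm from the nearest boundary).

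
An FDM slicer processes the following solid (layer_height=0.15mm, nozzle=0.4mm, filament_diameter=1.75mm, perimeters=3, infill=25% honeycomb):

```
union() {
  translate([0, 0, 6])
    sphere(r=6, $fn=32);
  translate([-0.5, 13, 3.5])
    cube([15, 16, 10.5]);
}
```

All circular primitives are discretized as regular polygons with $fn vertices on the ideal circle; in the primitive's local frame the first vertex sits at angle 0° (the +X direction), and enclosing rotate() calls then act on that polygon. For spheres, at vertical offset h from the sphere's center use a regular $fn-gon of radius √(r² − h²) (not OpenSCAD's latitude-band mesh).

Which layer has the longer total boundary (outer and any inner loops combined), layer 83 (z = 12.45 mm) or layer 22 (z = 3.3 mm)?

layer 83 (z = 12.45 mm)

Layer 83 (z = 12.45): the sphere is not intersected at this z (|z−center|=6.450 > r=6); the 15×16 cube at (-0.5, 13) contributes its full rectangle (perimeter 62.00 mm); Merging all regions: only the 15×16 cube at (-0.5, 13) is present, so the union is just that shape — boundary = 62.00 mm. So its perimeter = 62.00 mm. Layer 22 (z = 3.3): the sphere: section is a regular 32-gon, circumradius = √(r²−h²) = √(6²−2.7²) = 5.358 (perimeter = 2·32·5.358·sin(180°/32) = 33.61 mm); the cube at (-0.5, 13) is not intersected at this z (z outside [3.5, 14]); Merging all regions: only the r=6 sphere is present, so the union is just that shape — boundary = 33.61 mm. So its perimeter = 33.61 mm. Layer 83 is larger (62.00 vs 33.61 mm).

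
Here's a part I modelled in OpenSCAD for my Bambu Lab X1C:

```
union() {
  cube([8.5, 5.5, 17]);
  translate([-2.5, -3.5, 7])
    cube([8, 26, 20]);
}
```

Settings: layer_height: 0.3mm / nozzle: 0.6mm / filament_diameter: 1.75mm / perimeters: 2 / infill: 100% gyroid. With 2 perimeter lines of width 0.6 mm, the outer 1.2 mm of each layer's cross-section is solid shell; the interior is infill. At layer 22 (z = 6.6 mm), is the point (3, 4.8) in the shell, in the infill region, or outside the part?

shell

At z = 6.6 mm: the cube is present — its section is the full 8.5×5.5 rectangle; the cube at (-2.5, -3.5) is not intersected at this z (z outside [7, 27]); Merging all regions: only the 8.5×5.5 cube is present, so the union is just that shape — 1 connected region. Overall, the cross-section is a single solid region. The nearest boundary edge runs (8.50, 5.50)→(0.00, 5.50); distance from the point to it = 0.70 mm. The point is inside the cross-section, 0.70 mm from the nearest boundary — within the 1.2 mm shell band (2 × 0.6).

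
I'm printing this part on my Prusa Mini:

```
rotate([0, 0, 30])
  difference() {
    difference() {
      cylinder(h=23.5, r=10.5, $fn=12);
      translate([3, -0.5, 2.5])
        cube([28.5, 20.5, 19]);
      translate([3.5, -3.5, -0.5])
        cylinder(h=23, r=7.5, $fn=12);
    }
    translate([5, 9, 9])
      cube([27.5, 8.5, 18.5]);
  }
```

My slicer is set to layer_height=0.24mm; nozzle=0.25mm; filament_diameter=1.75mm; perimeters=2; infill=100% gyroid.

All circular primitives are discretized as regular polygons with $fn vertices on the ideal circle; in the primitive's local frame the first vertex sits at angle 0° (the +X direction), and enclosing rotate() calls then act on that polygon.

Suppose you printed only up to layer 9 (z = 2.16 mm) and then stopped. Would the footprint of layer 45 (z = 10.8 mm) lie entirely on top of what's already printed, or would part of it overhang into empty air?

Compare the two slices. At z = 2.16: the r=10.5 cylinder gives a regular 12-gon of circumradius 10.5 (constant along its height) (area = (12/2)·10.500²·sin(360°/12) = 330.75 mm²); the cube at (3, -0.5) is absent (z outside [2.5, 21.5]); the r=7.5 cylinder at (3.5, -3.5) contributes a regular 12-gon of circumradius 7.5 (area = (12/2)·7.500²·sin(360°/12) = 168.75 mm²); After the difference (first − rest): starting from the r=10.5 cylinder (330.75 mm²), the r=7.5 cylinder at (3.5, -3.5) partially overlaps it — only the 147.42 mm² overlap (of its 168.75 mm²) is removed, clipping the outline — area = 183.33 mm²; the cube at (5, 9) does not reach this height (z outside [9, 27.5]); Taking the first minus the rest: none of the subtracted shapes is present at this height, so that combined region is unchanged — area = 183.33 mm²; (whole slice rotated 30° about Z — lengths, areas and connectivity unchanged). At z = 10.8: the cylinder: section is a regular 12-gon, circumradius r=10.5 (area = (12/2)·10.500²·sin(360°/12) = 330.75 mm²); the cube at (3, -0.5) (footprint 28.5×20.5) is included at this height (area 584.25 mm²); the cylinder at (3.5, -3.5): section is a regular 12-gon, circumradius r=7.5 (area = (12/2)·7.500²·sin(360°/12) = 168.75 mm²); Taking the first minus the rest: starting from the r=10.5 cylinder (330.75 mm²), the 28.5×20.5 cube at (3, -0.5) partially overlaps it — only the 56.11 mm² overlap (of its 584.25 mm²) is removed, clipping the outline; the r=7.5 cylinder at (3.5, -3.5) partially overlaps it — only the 124.31 mm² overlap (of its 168.75 mm²) is removed, clipping the outline — area = 150.33 mm²; the cube at (5, 9) (footprint 27.5×8.5) is included at this height (area 233.75 mm²); Taking the first minus the rest: starting from the result so far (150.33 mm²), the 27.5×8.5 cube at (5, 9) misses the remaining region (no effect) — area = 150.33 mm²; (rotated 30° about Z; rotation is an isometry so areas/perimeters/island counts are preserved). Checking containment: the cross-section at z = 10.8 is a subset of the cross-section at z = 2.16.

entirely on top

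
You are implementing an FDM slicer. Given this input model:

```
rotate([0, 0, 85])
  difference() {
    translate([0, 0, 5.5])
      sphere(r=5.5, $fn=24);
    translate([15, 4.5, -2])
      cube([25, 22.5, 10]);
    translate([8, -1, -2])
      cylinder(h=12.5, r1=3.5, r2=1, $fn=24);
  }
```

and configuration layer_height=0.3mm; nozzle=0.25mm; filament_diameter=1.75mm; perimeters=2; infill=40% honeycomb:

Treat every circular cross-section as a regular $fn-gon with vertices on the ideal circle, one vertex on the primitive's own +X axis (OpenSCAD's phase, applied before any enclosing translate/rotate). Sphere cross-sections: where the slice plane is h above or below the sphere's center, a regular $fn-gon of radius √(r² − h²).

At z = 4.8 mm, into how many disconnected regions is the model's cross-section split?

At z = 4.8 mm: the r=5.5 sphere slices to a regular 24-gon of circumradius 5.455 (√(r²−h²) with h=0.7 from center); the 25×22.5 cube at (15, 4.5) contributes its full rectangle; the cone at (8, -1) contributes a regular 24-gon of circumradius 2.140 (interpolated between r1=3.5 and r2=1 at t=0.544); Subtracting the remaining from the first: starting from the r=5.5 sphere, the 25×22.5 cube at (15, 4.5) misses the remaining region (no effect); the cone at (8, -1) misses the remaining region (no effect) — 1 connected region; (rotated 85° about Z; rotation is an isometry so areas/perimeters/island counts are preserved). The result has 1 disconnected region.

1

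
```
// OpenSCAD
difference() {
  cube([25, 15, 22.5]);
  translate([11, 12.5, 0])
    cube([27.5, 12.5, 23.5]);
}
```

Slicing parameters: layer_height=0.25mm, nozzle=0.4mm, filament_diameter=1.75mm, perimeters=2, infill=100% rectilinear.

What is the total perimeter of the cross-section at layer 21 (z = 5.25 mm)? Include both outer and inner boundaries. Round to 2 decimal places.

80.00 mm

At z = 5.25 mm: the cube (footprint 25×15) is included at this height (perimeter 80.00 mm); the 27.5×12.5 cube at (11, 12.5) contributes its full rectangle (perimeter 80.00 mm); Subtracting the remaining from the first: starting from the 25×15 cube, the 27.5×12.5 cube at (11, 12.5) partially overlaps it — only the 35.00 mm² overlap (of its 343.75 mm²) is removed, clipping the outline — boundary = 80.00 mm. Overall, the cross-section is a single solid region. Total boundary length (outer) = 80.00 mm.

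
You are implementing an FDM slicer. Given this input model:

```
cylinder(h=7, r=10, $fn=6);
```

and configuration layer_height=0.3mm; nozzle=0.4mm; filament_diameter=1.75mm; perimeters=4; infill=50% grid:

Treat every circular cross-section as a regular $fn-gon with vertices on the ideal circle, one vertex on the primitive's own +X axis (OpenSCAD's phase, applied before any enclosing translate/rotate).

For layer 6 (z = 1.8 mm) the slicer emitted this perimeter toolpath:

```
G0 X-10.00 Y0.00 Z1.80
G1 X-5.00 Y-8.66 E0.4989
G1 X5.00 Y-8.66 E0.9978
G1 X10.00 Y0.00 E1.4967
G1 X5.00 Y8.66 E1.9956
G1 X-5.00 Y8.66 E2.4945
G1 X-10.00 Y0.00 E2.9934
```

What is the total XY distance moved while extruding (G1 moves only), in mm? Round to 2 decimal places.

Sum the Euclidean lengths of each G1 segment: total = 60.00 mm.

60.00 mm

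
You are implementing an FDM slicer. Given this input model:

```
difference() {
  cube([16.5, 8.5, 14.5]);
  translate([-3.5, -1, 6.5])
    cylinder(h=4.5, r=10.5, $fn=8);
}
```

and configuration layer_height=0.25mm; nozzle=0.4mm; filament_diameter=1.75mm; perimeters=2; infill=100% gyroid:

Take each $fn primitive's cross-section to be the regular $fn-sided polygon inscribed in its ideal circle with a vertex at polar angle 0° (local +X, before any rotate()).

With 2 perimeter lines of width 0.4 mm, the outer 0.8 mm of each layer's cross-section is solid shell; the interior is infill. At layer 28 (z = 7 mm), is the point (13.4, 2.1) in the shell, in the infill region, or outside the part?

infill

At z = 7 mm: the cube is present — its section is the full 16.5×8.5 rectangle; the cylinder at (-3.5, -1): section is a regular 8-gon, circumradius r=10.5; Subtracting the remaining from the first: starting from the 16.5×8.5 cube, the r=10.5 cylinder at (-3.5, -1) partially overlaps it — only the 36.95 mm² overlap (of its 311.83 mm²) is removed, clipping the outline — 1 connected region. Overall, the cross-section is a single solid region. The nearest boundary edge runs (16.50, 0.00)→(6.59, 0.00); distance from the point to it = 2.10 mm. The point is inside the cross-section and 2.10 mm from the nearest boundary — more than the 0.8 mm shell width (2 × 0.4), so it's in the infill interior.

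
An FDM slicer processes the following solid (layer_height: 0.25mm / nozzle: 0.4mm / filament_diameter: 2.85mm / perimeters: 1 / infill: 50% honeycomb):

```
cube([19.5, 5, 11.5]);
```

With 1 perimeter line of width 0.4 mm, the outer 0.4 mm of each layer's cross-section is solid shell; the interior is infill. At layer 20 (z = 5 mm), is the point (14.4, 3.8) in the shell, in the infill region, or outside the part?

At z = 5 mm: the cube (footprint 19.5×5) is included at this height. Overall, the cross-section is a single solid region. The nearest boundary edge runs (19.50, 5.00)→(0.00, 5.00); distance from the point to it = 1.20 mm. The point is inside the cross-section and 1.20 mm from the nearest boundary — more than the 0.4 mm shell width (1 × 0.4), so it's in the infill interior.

infill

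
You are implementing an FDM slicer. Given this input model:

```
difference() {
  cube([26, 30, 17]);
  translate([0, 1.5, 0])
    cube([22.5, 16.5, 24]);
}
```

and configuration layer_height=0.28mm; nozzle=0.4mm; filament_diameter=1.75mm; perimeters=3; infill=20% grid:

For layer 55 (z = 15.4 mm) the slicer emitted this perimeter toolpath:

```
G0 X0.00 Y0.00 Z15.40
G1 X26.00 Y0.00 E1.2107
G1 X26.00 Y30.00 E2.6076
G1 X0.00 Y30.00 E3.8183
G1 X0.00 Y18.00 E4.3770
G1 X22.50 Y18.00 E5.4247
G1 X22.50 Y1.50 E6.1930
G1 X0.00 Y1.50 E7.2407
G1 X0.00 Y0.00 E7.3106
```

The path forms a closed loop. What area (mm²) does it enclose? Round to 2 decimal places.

408.75 mm²

Apply the shoelace formula to the sequence of (X, Y) vertices; enclosed area = 408.75 mm².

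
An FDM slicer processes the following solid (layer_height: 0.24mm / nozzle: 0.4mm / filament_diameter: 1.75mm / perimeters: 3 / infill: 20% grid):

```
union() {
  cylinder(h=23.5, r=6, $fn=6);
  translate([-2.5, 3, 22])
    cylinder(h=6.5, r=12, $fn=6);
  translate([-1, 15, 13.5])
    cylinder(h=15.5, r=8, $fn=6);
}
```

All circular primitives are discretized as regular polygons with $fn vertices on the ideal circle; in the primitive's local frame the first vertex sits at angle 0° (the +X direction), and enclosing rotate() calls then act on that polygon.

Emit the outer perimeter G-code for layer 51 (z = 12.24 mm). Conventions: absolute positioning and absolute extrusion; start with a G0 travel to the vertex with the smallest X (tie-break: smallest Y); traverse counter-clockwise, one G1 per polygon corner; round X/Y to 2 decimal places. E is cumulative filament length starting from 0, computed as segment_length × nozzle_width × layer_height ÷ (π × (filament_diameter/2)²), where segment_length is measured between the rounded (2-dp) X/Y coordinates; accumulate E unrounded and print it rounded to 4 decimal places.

At z = 12.24 mm: the cylinder: section is a regular 6-gon, circumradius r=6; the cylinder at (-2.5, 3) is absent (z outside [22, 28.5]); the cylinder at (-1, 15) is not intersected at this z (z outside [13.5, 29]); Merging all regions: only the r=6 cylinder is present, so the union is just that shape — 1 connected region. The outline is a single polygon with 6 vertices. Extrusion per mm of travel: 0.4 × 0.24 / (π × 0.875²) = 0.039912. Accumulating E over each segment gives final E = 1.4374.

G0 X-6.00 Y0.00 Z12.24
G1 X-3.00 Y-5.20 E0.2396
G1 X3.00 Y-5.20 E0.4791
G1 X6.00 Y0.00 E0.7187
G1 X3.00 Y5.20 E0.9583
G1 X-3.00 Y5.20 E1.1978
G1 X-6.00 Y0.00 E1.4374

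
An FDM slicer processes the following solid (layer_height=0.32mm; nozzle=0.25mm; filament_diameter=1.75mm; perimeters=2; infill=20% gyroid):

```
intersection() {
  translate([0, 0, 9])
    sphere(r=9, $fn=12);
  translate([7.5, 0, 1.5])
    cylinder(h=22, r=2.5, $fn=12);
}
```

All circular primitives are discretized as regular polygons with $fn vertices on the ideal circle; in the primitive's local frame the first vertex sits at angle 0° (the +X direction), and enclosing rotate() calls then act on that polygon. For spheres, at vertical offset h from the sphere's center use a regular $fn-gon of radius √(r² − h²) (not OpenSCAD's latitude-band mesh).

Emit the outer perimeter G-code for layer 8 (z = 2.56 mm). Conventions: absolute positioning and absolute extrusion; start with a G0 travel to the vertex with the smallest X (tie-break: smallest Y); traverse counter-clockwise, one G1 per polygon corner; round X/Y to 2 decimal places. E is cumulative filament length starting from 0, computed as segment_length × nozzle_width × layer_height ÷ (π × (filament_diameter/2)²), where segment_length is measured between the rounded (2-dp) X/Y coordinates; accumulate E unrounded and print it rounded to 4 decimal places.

At z = 2.56 mm: the sphere: section is a regular 12-gon, circumradius = √(r²−h²) = √(9²−6.44²) = 6.287; the r=2.5 cylinder at (7.5, 0) contributes a regular 12-gon of circumradius 2.5; Keeping only the common overlap: the r=2.5 cylinder at (7.5, 0) partially overlaps the r=9 sphere; clipping to the common part keeps 2.68 mm² — 1 connected region. The outline is a single polygon with 6 vertices. Extrusion per mm of travel: 0.25 × 0.32 / (π × 0.875²) = 0.033260. Accumulating E over each segment gives final E = 0.2520.

G0 X5.00 Y0.00 Z2.56
G1 X5.33 Y-1.25 E0.0430
G1 X5.82 Y-1.74 E0.0660
G1 X6.29 Y0.00 E0.1260
G1 X5.82 Y1.74 E0.1859
G1 X5.33 Y1.25 E0.2090
G1 X5.00 Y0.00 E0.2520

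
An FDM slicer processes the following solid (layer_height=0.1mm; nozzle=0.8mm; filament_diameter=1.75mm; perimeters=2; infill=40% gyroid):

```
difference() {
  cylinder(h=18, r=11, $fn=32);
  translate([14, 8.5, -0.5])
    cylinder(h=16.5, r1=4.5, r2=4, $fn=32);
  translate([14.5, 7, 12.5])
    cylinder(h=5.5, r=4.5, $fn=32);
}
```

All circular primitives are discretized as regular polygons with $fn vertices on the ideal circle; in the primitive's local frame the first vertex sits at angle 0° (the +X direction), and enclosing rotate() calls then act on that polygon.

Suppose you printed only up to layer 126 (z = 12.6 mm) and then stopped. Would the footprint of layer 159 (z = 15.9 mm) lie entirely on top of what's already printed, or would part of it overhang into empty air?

Compare the two slices. At z = 12.6: the r=11 cylinder contributes a regular 32-gon of circumradius 11 (area = (32/2)·11.000²·sin(360°/32) = 377.69 mm²); the cone at (14, 8.5): at t=0.794 of its height the radius interpolates to r₁+(r₂−r₁)t = 4.103, giving a regular 32-gon of that circumradius (area = (32/2)·4.103²·sin(360°/32) = 52.55 mm²); the cylinder at (14.5, 7): section is a regular 32-gon, circumradius r=4.5 (area = (32/2)·4.500²·sin(360°/32) = 63.21 mm²); Subtracting the remaining from the first: starting from the r=11 cylinder (377.69 mm²), the cone at (14, 8.5) misses the remaining region (no effect); the r=4.5 cylinder at (14.5, 7) misses the remaining region (no effect) — area = 377.69 mm². At z = 15.9: the r=11 cylinder gives a regular 32-gon of circumradius 11 (constant along its height) (area = (32/2)·11.000²·sin(360°/32) = 377.69 mm²); the cone at (14, 8.5) contributes a regular 32-gon of circumradius 4.003 (interpolated between r1=4.5 and r2=4 at t=0.994) (area = (32/2)·4.003²·sin(360°/32) = 50.02 mm²); the r=4.5 cylinder at (14.5, 7) gives a regular 32-gon of circumradius 4.5 (constant along its height) (area = (32/2)·4.500²·sin(360°/32) = 63.21 mm²); Taking the first minus the rest: starting from the r=11 cylinder (377.69 mm²), the cone at (14, 8.5) misses the remaining region (no effect); the r=4.5 cylinder at (14.5, 7) misses the remaining region (no effect) — area = 377.69 mm². Checking containment: the cross-section at z = 15.9 is a subset of the cross-section at z = 12.6.

entirely on top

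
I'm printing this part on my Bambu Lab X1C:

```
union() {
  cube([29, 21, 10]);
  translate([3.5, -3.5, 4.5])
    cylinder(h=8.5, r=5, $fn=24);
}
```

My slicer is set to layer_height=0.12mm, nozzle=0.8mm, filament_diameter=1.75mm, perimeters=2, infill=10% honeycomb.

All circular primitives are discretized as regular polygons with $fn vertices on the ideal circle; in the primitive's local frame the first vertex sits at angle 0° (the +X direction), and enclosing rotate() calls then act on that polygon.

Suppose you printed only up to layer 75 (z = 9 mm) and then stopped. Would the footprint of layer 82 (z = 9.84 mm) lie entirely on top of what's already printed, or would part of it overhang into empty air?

Compare the two slices. At z = 9: the cube is present — its section is the full 29×21 rectangle (area 609.00 mm²); the r=5 cylinder at (3.5, -3.5) gives a regular 24-gon of circumradius 5 (constant along its height) (area = (24/2)·5.000²·sin(360°/24) = 77.65 mm²); Taking the union: the regions partially overlap — summed areas 686.65 mm² minus the doubly-counted overlap 7.16 mm² gives 679.48 mm² — area = 679.48 mm². At z = 9.84: the cube (footprint 29×21) is included at this height (area 609.00 mm²); the r=5 cylinder at (3.5, -3.5) contributes a regular 24-gon of circumradius 5 (area = (24/2)·5.000²·sin(360°/24) = 77.65 mm²); Combining (union): the regions partially overlap — summed areas 686.65 mm² minus the doubly-counted overlap 7.16 mm² gives 679.48 mm² — area = 679.48 mm². Checking containment: the cross-section at z = 9.84 is a subset of the cross-section at z = 9.

entirely on top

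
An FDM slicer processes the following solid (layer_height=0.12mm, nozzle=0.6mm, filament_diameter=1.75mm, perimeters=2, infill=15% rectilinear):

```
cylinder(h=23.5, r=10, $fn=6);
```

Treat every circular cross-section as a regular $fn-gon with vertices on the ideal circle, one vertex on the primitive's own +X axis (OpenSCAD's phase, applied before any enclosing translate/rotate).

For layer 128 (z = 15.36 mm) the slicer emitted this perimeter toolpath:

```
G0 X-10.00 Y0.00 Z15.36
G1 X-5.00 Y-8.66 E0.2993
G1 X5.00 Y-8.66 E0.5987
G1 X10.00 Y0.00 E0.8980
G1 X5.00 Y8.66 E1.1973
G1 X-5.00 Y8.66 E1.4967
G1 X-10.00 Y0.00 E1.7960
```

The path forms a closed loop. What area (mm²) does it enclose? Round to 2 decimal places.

Apply the shoelace formula to the sequence of (X, Y) vertices; enclosed area = 259.80 mm².

259.80 mm²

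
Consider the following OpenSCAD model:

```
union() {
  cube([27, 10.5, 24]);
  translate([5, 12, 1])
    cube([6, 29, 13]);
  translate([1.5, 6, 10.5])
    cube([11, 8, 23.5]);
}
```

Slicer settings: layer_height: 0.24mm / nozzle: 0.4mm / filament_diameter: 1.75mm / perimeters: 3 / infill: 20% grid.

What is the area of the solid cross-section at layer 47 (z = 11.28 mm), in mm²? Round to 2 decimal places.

484.00 mm²

At z = 11.28 mm: the cube is present — its section is the full 27×10.5 rectangle (area 283.50 mm²); the cube at (5, 12) is present — its section is the full 6×29 rectangle (area 174.00 mm²); the cube at (1.5, 6) (footprint 11×8) is included at this height (area 88.00 mm²); Combining (union): the regions partially overlap — summed areas 545.50 mm² minus the doubly-counted overlap 61.50 mm² gives 484.00 mm² — area = 484.00 mm². Overall, the cross-section is a single solid region. Net area = 484.00 mm².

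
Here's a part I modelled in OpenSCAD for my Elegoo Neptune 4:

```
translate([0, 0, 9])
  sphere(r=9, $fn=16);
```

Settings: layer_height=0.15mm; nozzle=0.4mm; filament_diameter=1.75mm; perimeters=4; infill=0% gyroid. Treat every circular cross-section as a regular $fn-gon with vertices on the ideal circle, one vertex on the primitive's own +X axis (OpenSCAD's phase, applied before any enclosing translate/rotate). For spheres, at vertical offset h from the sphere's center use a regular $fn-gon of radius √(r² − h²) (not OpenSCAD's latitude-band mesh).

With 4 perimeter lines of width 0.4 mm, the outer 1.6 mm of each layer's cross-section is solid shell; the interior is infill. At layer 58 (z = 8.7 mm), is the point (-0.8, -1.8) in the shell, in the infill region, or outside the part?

At z = 8.7 mm: the r=9 sphere contributes a regular 16-gon of circumradius √(9²−0.3²) = 8.995. Overall, the cross-section is a single solid region. The nearest boundary edge runs (-6.36, -6.36)→(-3.44, -8.31); distance from the point to it = 6.88 mm. The point is inside the cross-section and 6.88 mm from the nearest boundary — more than the 1.6 mm shell width (4 × 0.4), so it's in the infill interior.

infill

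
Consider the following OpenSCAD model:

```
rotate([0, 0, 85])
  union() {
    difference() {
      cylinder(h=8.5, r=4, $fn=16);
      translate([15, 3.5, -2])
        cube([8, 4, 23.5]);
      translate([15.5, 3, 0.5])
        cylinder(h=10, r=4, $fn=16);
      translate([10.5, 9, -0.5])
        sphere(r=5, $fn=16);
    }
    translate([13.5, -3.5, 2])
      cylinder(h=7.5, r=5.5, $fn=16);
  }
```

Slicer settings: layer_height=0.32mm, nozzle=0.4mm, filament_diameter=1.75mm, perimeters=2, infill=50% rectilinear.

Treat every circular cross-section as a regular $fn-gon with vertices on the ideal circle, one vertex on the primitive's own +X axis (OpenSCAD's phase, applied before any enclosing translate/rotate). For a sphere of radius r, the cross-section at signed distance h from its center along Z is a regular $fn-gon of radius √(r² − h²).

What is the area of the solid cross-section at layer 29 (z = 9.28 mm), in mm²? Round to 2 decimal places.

At z = 9.28 mm: the cylinder does not reach this height (z outside [0, 8.5]); the cube at (15, 3.5) (footprint 8×4) is included at this height (area 32.00 mm²); the r=4 cylinder at (15.5, 3) gives a regular 16-gon of circumradius 4 (constant along its height) (area = (16/2)·4.000²·sin(360°/16) = 48.98 mm²); the sphere at (10.5, 9) does not reach this height (|z−center|=9.780 > r=5); After the difference (first − rest): the first operand is absent here, so nothing remains; the r=5.5 cylinder at (13.5, -3.5) contributes a regular 16-gon of circumradius 5.5 (area = (16/2)·5.500²·sin(360°/16) = 92.61 mm²); Merging all regions: only the r=5.5 cylinder at (13.5, -3.5) is present, so the union is just that shape — area = 92.61 mm²; (whole slice rotated 85° about Z — lengths, areas and connectivity unchanged). Overall, the cross-section is a single solid region. Net area = 92.61 mm².

92.61 mm²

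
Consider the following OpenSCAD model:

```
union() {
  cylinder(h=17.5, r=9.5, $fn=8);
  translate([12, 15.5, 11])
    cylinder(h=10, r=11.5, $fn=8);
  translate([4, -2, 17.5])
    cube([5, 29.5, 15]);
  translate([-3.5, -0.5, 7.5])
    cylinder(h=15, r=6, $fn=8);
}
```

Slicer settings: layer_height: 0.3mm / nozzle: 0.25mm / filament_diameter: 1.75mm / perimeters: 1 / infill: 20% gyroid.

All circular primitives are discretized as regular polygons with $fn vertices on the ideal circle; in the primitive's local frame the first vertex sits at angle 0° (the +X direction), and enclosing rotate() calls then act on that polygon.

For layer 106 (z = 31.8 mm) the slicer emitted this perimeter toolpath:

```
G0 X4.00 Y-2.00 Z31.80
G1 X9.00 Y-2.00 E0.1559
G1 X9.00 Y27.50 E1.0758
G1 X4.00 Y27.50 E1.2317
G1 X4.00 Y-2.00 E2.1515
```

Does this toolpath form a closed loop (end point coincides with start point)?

yes

Start point (G0): (4.00, -2.00). End point (last G1): the path returns to the start — closed.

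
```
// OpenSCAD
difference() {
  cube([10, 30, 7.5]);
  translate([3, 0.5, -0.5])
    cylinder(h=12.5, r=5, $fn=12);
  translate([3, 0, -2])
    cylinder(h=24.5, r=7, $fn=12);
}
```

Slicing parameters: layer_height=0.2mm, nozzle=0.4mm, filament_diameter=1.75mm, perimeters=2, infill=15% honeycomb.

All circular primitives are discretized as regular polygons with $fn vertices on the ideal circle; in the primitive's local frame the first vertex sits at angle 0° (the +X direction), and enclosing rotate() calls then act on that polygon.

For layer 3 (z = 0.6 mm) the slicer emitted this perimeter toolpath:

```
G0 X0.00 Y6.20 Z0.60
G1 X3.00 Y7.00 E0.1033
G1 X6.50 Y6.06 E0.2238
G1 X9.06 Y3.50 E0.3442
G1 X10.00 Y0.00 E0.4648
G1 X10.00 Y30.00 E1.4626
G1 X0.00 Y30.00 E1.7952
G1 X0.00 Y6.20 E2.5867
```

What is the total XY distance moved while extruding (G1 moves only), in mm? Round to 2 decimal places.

77.77 mm

Sum the Euclidean lengths of each G1 segment: total = 77.77 mm.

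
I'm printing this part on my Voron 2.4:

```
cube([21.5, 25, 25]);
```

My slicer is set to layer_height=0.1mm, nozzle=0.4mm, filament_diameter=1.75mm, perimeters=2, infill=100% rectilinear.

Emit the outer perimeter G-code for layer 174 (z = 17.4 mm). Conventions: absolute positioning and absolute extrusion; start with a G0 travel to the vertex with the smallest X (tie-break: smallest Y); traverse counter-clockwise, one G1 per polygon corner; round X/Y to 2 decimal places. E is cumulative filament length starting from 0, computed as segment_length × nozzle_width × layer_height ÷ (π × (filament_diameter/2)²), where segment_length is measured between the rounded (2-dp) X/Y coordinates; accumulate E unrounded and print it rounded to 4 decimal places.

At z = 17.4 mm: the cube (footprint 21.5×25) is included at this height. The outline is a single polygon with 4 vertices. Extrusion per mm of travel: 0.4 × 0.1 / (π × 0.875²) = 0.016630. Accumulating E over each segment gives final E = 1.5466.

G0 X0.00 Y0.00 Z17.40
G1 X21.50 Y0.00 E0.3575
G1 X21.50 Y25.00 E0.7733
G1 X0.00 Y25.00 E1.1308
G1 X0.00 Y0.00 E1.5466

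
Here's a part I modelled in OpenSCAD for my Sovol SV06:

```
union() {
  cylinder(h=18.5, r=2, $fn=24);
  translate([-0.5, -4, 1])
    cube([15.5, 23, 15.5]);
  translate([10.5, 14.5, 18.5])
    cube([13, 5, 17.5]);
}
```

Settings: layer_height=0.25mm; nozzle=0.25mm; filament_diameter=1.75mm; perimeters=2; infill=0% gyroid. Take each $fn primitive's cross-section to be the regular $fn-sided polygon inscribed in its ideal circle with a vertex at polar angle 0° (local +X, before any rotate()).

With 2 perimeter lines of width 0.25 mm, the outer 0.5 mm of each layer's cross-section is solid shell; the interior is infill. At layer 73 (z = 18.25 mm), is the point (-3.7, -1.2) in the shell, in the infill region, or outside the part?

At z = 18.25 mm: the cylinder: section is a regular 24-gon, circumradius r=2; the cube at (-0.5, -4) does not reach this height (z outside [1, 16.5]); the cube at (10.5, 14.5) does not reach this height (z outside [18.5, 36]); Taking the union: only the r=2 cylinder is present, so the union is just that shape — 1 connected region. Overall, the cross-section is a single solid region. The nearest boundary edge runs (-2.00, 0.00)→(-1.93, -0.52); distance from the point to it = 1.90 mm. The point is not inside any of the regions above, so it lies outside the cross-section (1.90 mm from the nearest boundary).

outside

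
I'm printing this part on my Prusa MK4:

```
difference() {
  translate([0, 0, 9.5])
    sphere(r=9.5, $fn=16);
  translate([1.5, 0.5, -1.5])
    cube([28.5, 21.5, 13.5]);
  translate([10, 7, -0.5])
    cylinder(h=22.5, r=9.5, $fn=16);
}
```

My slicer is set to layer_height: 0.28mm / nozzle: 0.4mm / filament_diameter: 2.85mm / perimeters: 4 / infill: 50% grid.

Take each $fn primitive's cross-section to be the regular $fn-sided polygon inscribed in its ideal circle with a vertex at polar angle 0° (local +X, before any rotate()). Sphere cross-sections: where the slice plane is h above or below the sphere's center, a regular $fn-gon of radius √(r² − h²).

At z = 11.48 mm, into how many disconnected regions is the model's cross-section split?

1

At z = 11.48 mm: the r=9.5 sphere slices to a regular 16-gon of circumradius 9.291 (√(r²−h²) with h=1.98 from center); the 28.5×21.5 cube at (1.5, 0.5) contributes its full rectangle; the r=9.5 cylinder at (10, 7) gives a regular 16-gon of circumradius 9.5 (constant along its height); Taking the first minus the rest: starting from the r=9.5 sphere, the 28.5×21.5 cube at (1.5, 0.5) partially overlaps it — only the 48.49 mm² overlap (of its 612.75 mm²) is removed, clipping the outline; the r=9.5 cylinder at (10, 7) partially overlaps it — only the 14.83 mm² overlap (of its 276.30 mm²) is removed, clipping the outline — 1 connected region. The result has 1 disconnected region.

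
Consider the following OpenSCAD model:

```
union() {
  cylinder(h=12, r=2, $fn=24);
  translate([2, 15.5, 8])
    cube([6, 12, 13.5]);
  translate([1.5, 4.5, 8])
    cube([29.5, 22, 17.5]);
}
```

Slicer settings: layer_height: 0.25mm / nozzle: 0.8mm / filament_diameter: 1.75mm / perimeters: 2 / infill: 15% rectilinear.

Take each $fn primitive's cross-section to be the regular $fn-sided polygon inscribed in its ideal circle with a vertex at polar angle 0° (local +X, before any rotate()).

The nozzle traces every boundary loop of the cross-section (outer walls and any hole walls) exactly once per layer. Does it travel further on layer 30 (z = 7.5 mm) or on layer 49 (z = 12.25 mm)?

layer 49 (z = 12.25 mm)

Layer 30 (z = 7.5): the r=2 cylinder gives a regular 24-gon of circumradius 2 (constant along its height) (perimeter = 2·24·2.000·sin(180°/24) = 12.53 mm); the cube at (2, 15.5) does not reach this height (z outside [8, 21.5]); the cube at (1.5, 4.5) is absent (z outside [8, 25.5]); Merging all regions: only the r=2 cylinder is present, so the union is just that shape — boundary = 12.53 mm. So its perimeter = 12.53 mm. Layer 49 (z = 12.25): the cylinder does not reach this height (z outside [0, 12]); the cube at (2, 15.5) is present — its section is the full 6×12 rectangle (perimeter 36.00 mm); the cube at (1.5, 4.5) (footprint 29.5×22) is included at this height (perimeter 103.00 mm); Merging all regions: the regions partially overlap (shared area 66.00 mm²), so the edge portions inside another operand are dropped and the merged outline is re-measured after clipping — boundary = 105.00 mm. So its perimeter = 105.00 mm. Layer 49 is larger (105.00 vs 12.53 mm).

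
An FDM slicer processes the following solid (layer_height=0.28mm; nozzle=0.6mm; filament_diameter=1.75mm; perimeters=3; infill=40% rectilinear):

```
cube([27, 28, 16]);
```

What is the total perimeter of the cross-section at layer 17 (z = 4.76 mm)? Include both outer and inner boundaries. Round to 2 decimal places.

110.00 mm

At z = 4.76 mm: the cube is present — its section is the full 27×28 rectangle (perimeter 110.00 mm). Overall, the cross-section is a single solid region. Total boundary length (outer) = 110.00 mm.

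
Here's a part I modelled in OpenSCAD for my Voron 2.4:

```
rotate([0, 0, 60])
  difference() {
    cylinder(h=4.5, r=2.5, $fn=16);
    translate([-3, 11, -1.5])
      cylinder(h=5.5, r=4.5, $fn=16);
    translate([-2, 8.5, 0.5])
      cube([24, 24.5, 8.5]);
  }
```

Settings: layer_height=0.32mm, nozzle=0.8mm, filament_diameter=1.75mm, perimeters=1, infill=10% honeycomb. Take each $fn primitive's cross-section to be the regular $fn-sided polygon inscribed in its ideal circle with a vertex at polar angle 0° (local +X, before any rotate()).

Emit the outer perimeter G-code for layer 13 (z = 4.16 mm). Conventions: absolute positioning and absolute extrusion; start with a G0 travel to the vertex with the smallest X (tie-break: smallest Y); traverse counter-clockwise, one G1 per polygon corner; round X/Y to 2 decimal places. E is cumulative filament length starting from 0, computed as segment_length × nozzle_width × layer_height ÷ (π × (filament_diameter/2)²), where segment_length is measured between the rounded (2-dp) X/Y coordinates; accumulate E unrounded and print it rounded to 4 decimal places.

At z = 4.16 mm: the cylinder: section is a regular 16-gon, circumradius r=2.5; the cylinder at (-3, 11) does not reach this height (z outside [-1.5, 4]); the cube at (-2, 8.5) (footprint 24×24.5) is included at this height; Taking the first minus the rest: starting from the r=2.5 cylinder, the 24×24.5 cube at (-2, 8.5) misses the remaining region (no effect) — 1 connected region; (rotated 60° about Z; rotation is an isometry so areas/perimeters/island counts are preserved). The outline is a single polygon with 16 vertices. Extrusion per mm of travel: 0.8 × 0.32 / (π × 0.875²) = 0.106432. Accumulating E over each segment gives final E = 1.6609.

G0 X-2.48 Y0.33 Z4.16
G1 X-2.41 Y-0.65 E0.1046
G1 X-1.98 Y-1.52 E0.2079
G1 X-1.25 Y-2.17 E0.3119
G1 X-0.33 Y-2.48 E0.4152
G1 X0.65 Y-2.41 E0.5198
G1 X1.52 Y-1.98 E0.6231
G1 X2.17 Y-1.25 E0.7271
G1 X2.48 Y-0.33 E0.8304
G1 X2.41 Y0.65 E0.9350
G1 X1.98 Y1.52 E1.0383
G1 X1.25 Y2.17 E1.1423
G1 X0.33 Y2.48 E1.2457
G1 X-0.65 Y2.41 E1.3502
G1 X-1.52 Y1.98 E1.4535
G1 X-2.17 Y1.25 E1.5575
G1 X-2.48 Y0.33 E1.6609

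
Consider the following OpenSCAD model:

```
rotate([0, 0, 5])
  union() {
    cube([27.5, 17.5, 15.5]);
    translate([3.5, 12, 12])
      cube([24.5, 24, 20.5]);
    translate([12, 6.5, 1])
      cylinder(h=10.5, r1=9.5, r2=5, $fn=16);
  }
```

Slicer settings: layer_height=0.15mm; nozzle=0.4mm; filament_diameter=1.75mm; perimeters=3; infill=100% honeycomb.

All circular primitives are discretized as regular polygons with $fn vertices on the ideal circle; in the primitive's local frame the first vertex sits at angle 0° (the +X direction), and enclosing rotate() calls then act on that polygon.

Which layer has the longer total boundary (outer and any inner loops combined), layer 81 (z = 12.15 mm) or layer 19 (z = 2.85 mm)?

Layer 81 (z = 12.15): the cube (footprint 27.5×17.5) is included at this height (perimeter 90.00 mm); the cube at (3.5, 12) (footprint 24.5×24) is included at this height (perimeter 97.00 mm); the cone at (12, 6.5) does not reach this height (z outside [1, 11.5]); Combining (union): the regions partially overlap (shared area 132.00 mm²), so the edge portions inside another operand are dropped and the merged outline is re-measured after clipping — boundary = 128.00 mm; (rotated 5° about Z; rotation is an isometry so areas/perimeters/island counts are preserved). So its perimeter = 128.00 mm. Layer 19 (z = 2.85): the 27.5×17.5 cube contributes its full rectangle (perimeter 90.00 mm); the cube at (3.5, 12) is not intersected at this z (z outside [12, 32.5]); the cone at (12, 6.5) (r1=9.5→r2=5) has section circumradius 8.707 here — a regular 16-gon (perimeter = 2·16·8.707·sin(180°/16) = 54.36 mm); Combining (union): the regions partially overlap (shared area 216.03 mm²), so the edge portions inside another operand are dropped and the merged outline is re-measured after clipping — boundary = 91.07 mm; (whole slice rotated 5° about Z — lengths, areas and connectivity unchanged). So its perimeter = 91.07 mm. Layer 81 is larger (128.00 vs 91.07 mm).

layer 81 (z = 12.15 mm)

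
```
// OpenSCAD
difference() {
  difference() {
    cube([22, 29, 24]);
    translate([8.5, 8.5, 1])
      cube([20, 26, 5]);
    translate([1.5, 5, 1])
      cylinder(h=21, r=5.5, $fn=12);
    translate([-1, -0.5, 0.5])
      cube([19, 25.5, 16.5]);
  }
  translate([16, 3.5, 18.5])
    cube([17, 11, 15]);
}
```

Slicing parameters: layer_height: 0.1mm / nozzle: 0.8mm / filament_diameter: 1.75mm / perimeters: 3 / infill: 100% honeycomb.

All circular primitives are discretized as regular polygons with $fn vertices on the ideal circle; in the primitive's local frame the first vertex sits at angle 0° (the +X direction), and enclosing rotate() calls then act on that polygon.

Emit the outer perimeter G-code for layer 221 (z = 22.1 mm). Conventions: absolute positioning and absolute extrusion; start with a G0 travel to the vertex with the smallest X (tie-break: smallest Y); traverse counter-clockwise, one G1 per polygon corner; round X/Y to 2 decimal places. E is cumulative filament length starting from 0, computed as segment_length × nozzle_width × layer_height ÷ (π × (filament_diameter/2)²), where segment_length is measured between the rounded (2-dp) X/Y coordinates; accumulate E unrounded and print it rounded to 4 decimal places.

At z = 22.1 mm: the cube (footprint 22×29) is included at this height; the cube at (8.5, 8.5) is not intersected at this z (z outside [1, 6]); the cylinder at (1.5, 5) is not intersected at this z (z outside [1, 22]); the cube at (-1, -0.5) is absent (z outside [0.5, 17]); After the difference (first − rest): none of the subtracted shapes is present at this height, so the 22×29 cube is unchanged — 1 connected region; the cube at (16, 3.5) is present — its section is the full 17×11 rectangle; Taking the first minus the rest: starting from the result so far, the 17×11 cube at (16, 3.5) partially overlaps it — only the 66.00 mm² overlap (of its 187.00 mm²) is removed, clipping the outline — 1 connected region. The outline is a single polygon with 8 vertices. Extrusion per mm of travel: 0.8 × 0.1 / (π × 0.875²) = 0.033260. Accumulating E over each segment gives final E = 3.7917.

G0 X0.00 Y0.00 Z22.10
G1 X22.00 Y0.00 E0.7317
G1 X22.00 Y3.50 E0.8481
G1 X16.00 Y3.50 E1.0477
G1 X16.00 Y14.50 E1.4136
G1 X22.00 Y14.50 E1.6131
G1 X22.00 Y29.00 E2.0954
G1 X0.00 Y29.00 E2.8271
G1 X0.00 Y0.00 E3.7917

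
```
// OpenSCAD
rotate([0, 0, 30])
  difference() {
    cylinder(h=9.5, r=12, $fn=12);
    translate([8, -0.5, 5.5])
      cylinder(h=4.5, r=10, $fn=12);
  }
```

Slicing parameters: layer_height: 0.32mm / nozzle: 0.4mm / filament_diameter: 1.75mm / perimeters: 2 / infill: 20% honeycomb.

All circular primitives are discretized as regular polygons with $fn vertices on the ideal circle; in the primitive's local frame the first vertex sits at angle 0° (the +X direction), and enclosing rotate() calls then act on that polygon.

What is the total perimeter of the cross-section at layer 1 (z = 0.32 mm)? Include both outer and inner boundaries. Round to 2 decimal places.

74.54 mm

At z = 0.32 mm: the cylinder: section is a regular 12-gon, circumradius r=12 (perimeter = 2·12·12.000·sin(180°/12) = 74.54 mm); the cylinder at (8, -0.5) does not reach this height (z outside [5.5, 10]); Taking the first minus the rest: none of the subtracted shapes is present at this height, so the r=12 cylinder is unchanged — boundary = 74.54 mm; (whole slice rotated 30° about Z — lengths, areas and connectivity unchanged). Overall, the cross-section is a single solid region. Total boundary length (outer) = 74.54 mm.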